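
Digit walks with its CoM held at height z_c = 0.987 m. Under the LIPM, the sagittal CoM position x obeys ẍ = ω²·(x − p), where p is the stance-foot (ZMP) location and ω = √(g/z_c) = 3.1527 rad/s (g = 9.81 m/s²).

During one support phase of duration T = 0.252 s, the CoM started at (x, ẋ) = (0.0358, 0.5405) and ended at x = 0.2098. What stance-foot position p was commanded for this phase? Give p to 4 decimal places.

p = -0.0334

ωT = 3.1527·0.252 = 0.794480; cosh(ωT) = 1.332553, sinh(ωT) = 0.880737
x(T) = p + (x₀−p)·cosh(ωT) + (ẋ₀/ω)·sinh(ωT) ⇒ p·(1 − cosh) = x(T) − x₀·cosh − (ẋ₀/ω)·sinh
numerator   = 0.2098 − (0.0358)·1.332553 − (0.5405/3.1527)·0.880737 = 0.011101
denominator = 1 − 1.332553 = -0.332553
p = 0.011101 / -0.332553 = -0.0334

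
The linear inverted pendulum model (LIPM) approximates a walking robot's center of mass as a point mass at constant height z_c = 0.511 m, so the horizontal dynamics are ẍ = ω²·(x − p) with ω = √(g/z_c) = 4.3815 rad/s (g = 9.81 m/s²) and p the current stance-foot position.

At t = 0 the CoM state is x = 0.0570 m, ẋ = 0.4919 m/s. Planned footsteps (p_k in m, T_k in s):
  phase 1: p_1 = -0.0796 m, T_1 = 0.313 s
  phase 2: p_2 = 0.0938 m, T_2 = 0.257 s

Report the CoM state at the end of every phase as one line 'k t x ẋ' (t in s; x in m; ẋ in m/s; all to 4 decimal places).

1 0.3130 0.4139 2.1351
2 0.5700 1.3114 5.5726

phase 1: p=-0.0796, T=0.313, ωT=1.371409, cosh=2.097325, sinh=1.843576; start (x,ẋ)=(0.057000, 0.491900) → end (x,ẋ)=(0.413868, 2.135078)
phase 2: p=0.0938, T=0.257, ωT=1.126046, cosh=1.703876, sinh=1.379563; start (x,ẋ)=(0.413868, 2.135078) → end (x,ẋ)=(1.311409, 5.572579)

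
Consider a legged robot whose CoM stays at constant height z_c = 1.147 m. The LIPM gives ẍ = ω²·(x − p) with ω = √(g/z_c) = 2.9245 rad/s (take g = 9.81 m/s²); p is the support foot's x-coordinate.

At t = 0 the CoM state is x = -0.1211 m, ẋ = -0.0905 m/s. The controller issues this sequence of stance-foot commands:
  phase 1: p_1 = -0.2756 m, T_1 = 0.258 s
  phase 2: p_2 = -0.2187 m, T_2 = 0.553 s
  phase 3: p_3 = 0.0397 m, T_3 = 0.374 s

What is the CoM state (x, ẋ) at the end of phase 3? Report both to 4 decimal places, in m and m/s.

x = 1.1602, ẋ = 3.5240

phase 1: p=-0.2756, T=0.258, ωT=0.754521, cosh=1.298414, sinh=0.828178; start (x,ẋ)=(-0.121100, -0.090500) → end (x,ẋ)=(-0.100623, 0.256694)
phase 2: p=-0.2187, T=0.553, ωT=1.617249, cosh=2.618825, sinh=2.420381; start (x,ẋ)=(-0.100623, 0.256694) → end (x,ẋ)=(0.302967, 1.508030)
phase 3: p=0.0397, T=0.374, ωT=1.093763, cosh=1.660221, sinh=1.325267; start (x,ẋ)=(0.302967, 1.508030) → end (x,ẋ)=(1.160161, 3.524019)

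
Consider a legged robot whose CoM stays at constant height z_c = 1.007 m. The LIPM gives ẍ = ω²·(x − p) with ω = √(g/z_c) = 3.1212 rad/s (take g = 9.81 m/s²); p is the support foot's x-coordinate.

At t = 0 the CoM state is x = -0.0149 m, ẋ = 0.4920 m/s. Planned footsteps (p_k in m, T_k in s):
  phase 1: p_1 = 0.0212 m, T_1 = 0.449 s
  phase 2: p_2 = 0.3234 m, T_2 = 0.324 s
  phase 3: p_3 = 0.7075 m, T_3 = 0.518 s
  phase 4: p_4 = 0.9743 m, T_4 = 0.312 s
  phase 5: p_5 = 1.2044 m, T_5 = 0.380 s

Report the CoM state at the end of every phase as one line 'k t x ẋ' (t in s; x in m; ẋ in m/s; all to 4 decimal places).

phase 1: p=0.0212, T=0.449, ωT=1.401419, cosh=2.153602, sinh=1.907355; start (x,ẋ)=(-0.014900, 0.492000) → end (x,ẋ)=(0.244115, 0.844661)
phase 2: p=0.3234, T=0.324, ωT=1.011269, cosh=1.556422, sinh=1.192665; start (x,ẋ)=(0.244115, 0.844661) → end (x,ẋ)=(0.522758, 1.019505)
phase 3: p=0.7075, T=0.518, ωT=1.616782, cosh=2.617695, sinh=2.419158; start (x,ẋ)=(0.522758, 1.019505) → end (x,ẋ)=(1.014092, 1.273824)
phase 4: p=0.9743, T=0.312, ωT=0.973814, cosh=1.512833, sinh=1.135193; start (x,ẋ)=(1.014092, 1.273824) → end (x,ẋ)=(1.497794, 2.068072)
phase 5: p=1.2044, T=0.380, ωT=1.186056, cosh=1.789783, sinh=1.484360; start (x,ẋ)=(1.497794, 2.068072) → end (x,ẋ)=(2.713031, 5.060689)

1 0.4490 0.2441 0.8447
2 0.7730 0.5228 1.0195
3 1.2910 1.0141 1.2738
4 1.6030 1.4978 2.0681
5 1.9830 2.7130 5.0607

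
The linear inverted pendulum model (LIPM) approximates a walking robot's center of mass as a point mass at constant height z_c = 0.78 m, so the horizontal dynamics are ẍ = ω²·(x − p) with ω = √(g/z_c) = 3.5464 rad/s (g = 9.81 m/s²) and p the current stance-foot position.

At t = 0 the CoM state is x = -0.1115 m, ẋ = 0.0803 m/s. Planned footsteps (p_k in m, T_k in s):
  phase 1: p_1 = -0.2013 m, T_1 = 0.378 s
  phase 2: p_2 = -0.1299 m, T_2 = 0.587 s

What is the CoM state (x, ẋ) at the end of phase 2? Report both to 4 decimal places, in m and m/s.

phase 1: p=-0.2013, T=0.378, ωT=1.340539, cosh=2.041404, sinh=1.779699; start (x,ẋ)=(-0.111500, 0.080300) → end (x,ẋ)=(0.022315, 0.730700)
phase 2: p=-0.1299, T=0.587, ωT=2.081737, cosh=4.071548, sinh=3.946835; start (x,ẋ)=(0.022315, 0.730700) → end (x,ẋ)=(1.303057, 5.105644)

x = 1.3031, ẋ = 5.1056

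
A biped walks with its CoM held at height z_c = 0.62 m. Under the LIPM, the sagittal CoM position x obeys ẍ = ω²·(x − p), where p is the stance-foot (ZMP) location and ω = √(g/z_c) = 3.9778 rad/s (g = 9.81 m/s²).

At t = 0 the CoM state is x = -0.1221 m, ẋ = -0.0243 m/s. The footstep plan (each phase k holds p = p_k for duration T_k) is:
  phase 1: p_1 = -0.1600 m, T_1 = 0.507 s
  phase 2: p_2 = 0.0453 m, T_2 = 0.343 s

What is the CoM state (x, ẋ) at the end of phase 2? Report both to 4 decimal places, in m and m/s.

x = 0.0855, ẋ = 0.3627

phase 1: p=-0.1600, T=0.507, ωT=2.016745, cosh=3.823456, sinh=3.690368; start (x,ẋ)=(-0.122100, -0.024300) → end (x,ẋ)=(-0.037635, 0.463445)
phase 2: p=0.0453, T=0.343, ωT=1.364385, cosh=2.084427, sinh=1.828890; start (x,ẋ)=(-0.037635, 0.463445) → end (x,ẋ)=(0.085508, 0.362668)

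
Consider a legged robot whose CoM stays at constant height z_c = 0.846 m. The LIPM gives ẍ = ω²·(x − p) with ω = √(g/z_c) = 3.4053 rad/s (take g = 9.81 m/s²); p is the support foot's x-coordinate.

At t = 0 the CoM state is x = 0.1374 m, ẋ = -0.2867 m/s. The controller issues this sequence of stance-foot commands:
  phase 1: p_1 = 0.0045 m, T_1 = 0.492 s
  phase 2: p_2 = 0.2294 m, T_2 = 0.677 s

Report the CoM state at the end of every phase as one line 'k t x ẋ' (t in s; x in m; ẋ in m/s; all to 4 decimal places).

phase 1: p=0.0045, T=0.492, ωT=1.675408, cosh=2.764102, sinh=2.576870; start (x,ẋ)=(0.137400, -0.286700) → end (x,ẋ)=(0.154897, 0.373732)
phase 2: p=0.2294, T=0.677, ωT=2.305388, cosh=5.063895, sinh=4.964175; start (x,ẋ)=(0.154897, 0.373732) → end (x,ẋ)=(0.396940, 0.633093)

1 0.4920 0.1549 0.3737
2 1.1690 0.3969 0.6331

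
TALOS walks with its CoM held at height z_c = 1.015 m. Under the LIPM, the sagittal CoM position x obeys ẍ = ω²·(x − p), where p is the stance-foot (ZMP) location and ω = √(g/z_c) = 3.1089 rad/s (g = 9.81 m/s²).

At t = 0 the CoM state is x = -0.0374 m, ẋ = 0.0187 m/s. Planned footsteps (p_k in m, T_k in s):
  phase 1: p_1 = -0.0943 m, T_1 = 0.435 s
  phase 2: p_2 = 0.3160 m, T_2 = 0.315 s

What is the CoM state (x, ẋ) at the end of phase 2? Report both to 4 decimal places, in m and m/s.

x = 0.0191, ẋ = -0.4595

phase 1: p=-0.0943, T=0.435, ωT=1.352372, cosh=2.062605, sinh=1.803979; start (x,ẋ)=(-0.037400, 0.018700) → end (x,ẋ)=(0.033913, 0.357688)
phase 2: p=0.3160, T=0.315, ωT=0.979304, cosh=1.519087, sinh=1.143514; start (x,ẋ)=(0.033913, 0.357688) → end (x,ẋ)=(0.019050, -0.459480)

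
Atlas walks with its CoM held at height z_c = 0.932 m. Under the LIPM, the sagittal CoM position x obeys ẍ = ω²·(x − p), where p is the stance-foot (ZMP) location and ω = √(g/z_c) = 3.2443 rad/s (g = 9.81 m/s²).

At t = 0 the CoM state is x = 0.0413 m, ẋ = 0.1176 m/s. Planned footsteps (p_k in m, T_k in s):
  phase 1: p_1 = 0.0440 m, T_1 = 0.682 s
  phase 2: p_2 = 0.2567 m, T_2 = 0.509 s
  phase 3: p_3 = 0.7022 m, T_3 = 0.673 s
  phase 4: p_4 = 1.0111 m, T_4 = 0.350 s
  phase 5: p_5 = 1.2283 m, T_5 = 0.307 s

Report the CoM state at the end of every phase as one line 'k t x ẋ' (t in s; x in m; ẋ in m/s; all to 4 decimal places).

1 0.6820 0.1952 0.5043
2 1.1910 0.4807 0.8618
3 1.8640 0.8708 0.7251
4 2.2140 1.0822 0.6099
5 2.5210 1.2234 0.3843

phase 1: p=0.0440, T=0.682, ωT=2.212613, cosh=4.624489, sinh=4.515074; start (x,ẋ)=(0.041300, 0.117600) → end (x,ẋ)=(0.195177, 0.504290)
phase 2: p=0.2567, T=0.509, ωT=1.651349, cosh=2.702899, sinh=2.511108; start (x,ẋ)=(0.195177, 0.504290) → end (x,ẋ)=(0.480733, 0.861830)
phase 3: p=0.7022, T=0.673, ωT=2.183414, cosh=4.494607, sinh=4.381951; start (x,ẋ)=(0.480733, 0.861830) → end (x,ẋ)=(0.870835, 0.725136)
phase 4: p=1.0111, T=0.350, ωT=1.135505, cosh=1.717002, sinh=1.395743; start (x,ẋ)=(0.870835, 0.725136) → end (x,ẋ)=(1.082228, 0.609910)
phase 5: p=1.2283, T=0.307, ωT=0.996000, cosh=1.538392, sinh=1.169038; start (x,ẋ)=(1.082228, 0.609910) → end (x,ẋ)=(1.223356, 0.384269)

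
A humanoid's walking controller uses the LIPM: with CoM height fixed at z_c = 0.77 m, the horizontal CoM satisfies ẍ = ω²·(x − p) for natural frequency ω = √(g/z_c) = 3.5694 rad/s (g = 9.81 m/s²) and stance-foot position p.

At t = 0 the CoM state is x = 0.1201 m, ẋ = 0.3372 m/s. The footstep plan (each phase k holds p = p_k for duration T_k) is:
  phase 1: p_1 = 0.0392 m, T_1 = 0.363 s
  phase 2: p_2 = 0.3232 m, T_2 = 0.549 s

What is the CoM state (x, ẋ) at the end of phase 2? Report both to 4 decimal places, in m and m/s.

phase 1: p=0.0392, T=0.363, ωT=1.295692, cosh=1.963616, sinh=1.689908; start (x,ẋ)=(0.120100, 0.337200) → end (x,ẋ)=(0.357702, 1.150117)
phase 2: p=0.3232, T=0.549, ωT=1.959601, cosh=3.618703, sinh=3.477789; start (x,ẋ)=(0.357702, 1.150117) → end (x,ẋ)=(1.568649, 4.590221)

x = 1.5686, ẋ = 4.5902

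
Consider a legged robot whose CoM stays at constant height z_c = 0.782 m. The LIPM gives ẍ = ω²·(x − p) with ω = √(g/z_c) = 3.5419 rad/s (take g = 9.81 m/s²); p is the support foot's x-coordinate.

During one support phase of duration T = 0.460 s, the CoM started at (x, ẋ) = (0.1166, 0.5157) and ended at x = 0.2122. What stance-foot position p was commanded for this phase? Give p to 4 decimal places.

p = 0.2752

ωT = 3.5419·0.460 = 1.629274; cosh(ωT) = 2.648121, sinh(ωT) = 2.452049
x(T) = p + (x₀−p)·cosh(ωT) + (ẋ₀/ω)·sinh(ωT) ⇒ p·(1 − cosh) = x(T) − x₀·cosh − (ẋ₀/ω)·sinh
numerator   = 0.2122 − (0.1166)·2.648121 − (0.5157/3.5419)·2.452049 = -0.453589
denominator = 1 − 2.648121 = -1.648121
p = -0.453589 / -1.648121 = 0.2752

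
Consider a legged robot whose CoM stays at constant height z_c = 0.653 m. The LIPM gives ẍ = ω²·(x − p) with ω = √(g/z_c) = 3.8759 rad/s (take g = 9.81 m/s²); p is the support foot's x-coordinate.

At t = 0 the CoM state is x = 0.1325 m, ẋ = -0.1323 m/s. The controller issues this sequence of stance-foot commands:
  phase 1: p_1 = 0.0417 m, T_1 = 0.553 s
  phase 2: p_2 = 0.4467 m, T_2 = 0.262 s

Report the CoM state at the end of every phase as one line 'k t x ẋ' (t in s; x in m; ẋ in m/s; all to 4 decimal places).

phase 1: p=0.0417, T=0.553, ωT=2.143373, cosh=4.322705, sinh=4.205447; start (x,ẋ)=(0.132500, -0.132300) → end (x,ẋ)=(0.290653, 0.908136)
phase 2: p=0.4467, T=0.262, ωT=1.015486, cosh=1.561465, sinh=1.199239; start (x,ẋ)=(0.290653, 0.908136) → end (x,ẋ)=(0.484023, 0.692696)

1 0.5530 0.2907 0.9081
2 0.8150 0.4840 0.6927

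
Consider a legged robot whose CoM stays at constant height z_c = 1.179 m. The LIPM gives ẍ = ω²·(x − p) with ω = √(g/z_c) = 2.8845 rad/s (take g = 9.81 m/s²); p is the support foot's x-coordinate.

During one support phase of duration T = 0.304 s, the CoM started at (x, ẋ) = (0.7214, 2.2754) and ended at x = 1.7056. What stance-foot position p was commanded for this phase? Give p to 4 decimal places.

p = 0.2324

ωT = 2.8845·0.304 = 0.876888; cosh(ωT) = 1.409742, sinh(ωT) = 0.993666
x(T) = p + (x₀−p)·cosh(ωT) + (ẋ₀/ω)·sinh(ωT) ⇒ p·(1 − cosh) = x(T) − x₀·cosh − (ẋ₀/ω)·sinh
numerator   = 1.7056 − (0.7214)·1.409742 − (2.2754/2.8845)·0.993666 = -0.095229
denominator = 1 − 1.409742 = -0.409742
p = -0.095229 / -0.409742 = 0.2324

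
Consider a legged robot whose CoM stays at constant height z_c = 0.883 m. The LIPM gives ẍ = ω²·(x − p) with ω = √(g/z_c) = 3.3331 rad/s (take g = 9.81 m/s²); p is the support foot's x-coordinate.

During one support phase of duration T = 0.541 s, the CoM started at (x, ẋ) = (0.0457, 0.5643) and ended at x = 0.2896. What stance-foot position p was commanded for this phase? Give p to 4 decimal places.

p = 0.1666

ωT = 3.3331·0.541 = 1.803207; cosh(ωT) = 3.116925, sinh(ωT) = 2.952155
x(T) = p + (x₀−p)·cosh(ωT) + (ẋ₀/ω)·sinh(ωT) ⇒ p·(1 − cosh) = x(T) − x₀·cosh − (ẋ₀/ω)·sinh
numerator   = 0.2896 − (0.0457)·3.116925 − (0.5643/3.3331)·2.952155 = -0.352649
denominator = 1 − 3.116925 = -2.116925
p = -0.352649 / -2.116925 = 0.1666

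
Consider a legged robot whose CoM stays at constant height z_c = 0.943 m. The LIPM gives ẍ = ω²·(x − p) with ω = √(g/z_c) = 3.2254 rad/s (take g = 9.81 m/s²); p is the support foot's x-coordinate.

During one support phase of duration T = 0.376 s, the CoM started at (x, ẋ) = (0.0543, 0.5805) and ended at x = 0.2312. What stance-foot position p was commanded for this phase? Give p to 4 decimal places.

p = 0.1735

ωT = 3.2254·0.376 = 1.212750; cosh(ωT) = 1.830050, sinh(ωT) = 1.532671
x(T) = p + (x₀−p)·cosh(ωT) + (ẋ₀/ω)·sinh(ωT) ⇒ p·(1 − cosh) = x(T) − x₀·cosh − (ẋ₀/ω)·sinh
numerator   = 0.2312 − (0.0543)·1.830050 − (0.5805/3.2254)·1.532671 = -0.144018
denominator = 1 − 1.830050 = -0.830050
p = -0.144018 / -0.830050 = 0.1735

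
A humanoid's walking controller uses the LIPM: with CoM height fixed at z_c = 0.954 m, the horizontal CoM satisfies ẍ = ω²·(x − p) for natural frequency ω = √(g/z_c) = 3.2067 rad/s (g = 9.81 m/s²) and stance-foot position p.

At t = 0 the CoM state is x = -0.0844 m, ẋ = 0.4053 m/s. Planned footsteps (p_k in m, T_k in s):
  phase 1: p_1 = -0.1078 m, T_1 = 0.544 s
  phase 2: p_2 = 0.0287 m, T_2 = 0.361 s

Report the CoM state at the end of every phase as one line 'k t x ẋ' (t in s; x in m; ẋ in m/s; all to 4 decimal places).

1 0.5440 0.3118 1.4033
2 0.9050 1.1512 3.7552

phase 1: p=-0.1078, T=0.544, ωT=1.744445, cosh=2.948733, sinh=2.773991; start (x,ẋ)=(-0.084400, 0.405300) → end (x,ẋ)=(0.311810, 1.403273)
phase 2: p=0.0287, T=0.361, ωT=1.157619, cosh=1.748290, sinh=1.434056; start (x,ẋ)=(0.311810, 1.403273) → end (x,ẋ)=(1.151210, 3.755231)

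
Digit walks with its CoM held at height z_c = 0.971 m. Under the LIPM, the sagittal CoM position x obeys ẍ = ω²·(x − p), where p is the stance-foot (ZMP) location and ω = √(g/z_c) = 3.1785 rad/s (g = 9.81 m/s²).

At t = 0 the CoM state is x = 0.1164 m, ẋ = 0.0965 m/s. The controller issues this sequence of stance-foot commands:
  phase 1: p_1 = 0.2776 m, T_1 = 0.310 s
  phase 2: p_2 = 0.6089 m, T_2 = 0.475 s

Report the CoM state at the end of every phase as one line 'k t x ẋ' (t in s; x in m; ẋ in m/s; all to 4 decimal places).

phase 1: p=0.2776, T=0.310, ωT=0.985335, cosh=1.526012, sinh=1.152697; start (x,ẋ)=(0.116400, 0.096500) → end (x,ẋ)=(0.066603, -0.443352)
phase 2: p=0.6089, T=0.475, ωT=1.509788, cosh=2.373363, sinh=2.152406; start (x,ẋ)=(0.066603, -0.443352) → end (x,ẋ)=(-0.978395, -4.762318)

1 0.3100 0.0666 -0.4434
2 0.7850 -0.9784 -4.7623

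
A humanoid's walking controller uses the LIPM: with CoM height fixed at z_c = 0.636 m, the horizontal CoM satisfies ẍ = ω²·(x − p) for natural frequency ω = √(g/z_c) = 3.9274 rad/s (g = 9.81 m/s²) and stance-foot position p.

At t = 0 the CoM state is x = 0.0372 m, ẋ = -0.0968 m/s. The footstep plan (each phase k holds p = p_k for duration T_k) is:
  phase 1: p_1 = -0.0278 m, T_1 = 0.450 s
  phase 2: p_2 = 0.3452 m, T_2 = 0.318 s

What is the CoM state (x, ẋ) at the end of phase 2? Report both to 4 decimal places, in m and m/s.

x = 0.0556, ẋ = -0.7347

phase 1: p=-0.0278, T=0.450, ωT=1.767330, cosh=3.012994, sinh=2.842205; start (x,ẋ)=(0.037200, -0.096800) → end (x,ẋ)=(0.097992, 0.433903)
phase 2: p=0.3452, T=0.318, ωT=1.248913, cosh=1.886684, sinh=1.599868; start (x,ẋ)=(0.097992, 0.433903) → end (x,ẋ)=(0.055551, -0.734650)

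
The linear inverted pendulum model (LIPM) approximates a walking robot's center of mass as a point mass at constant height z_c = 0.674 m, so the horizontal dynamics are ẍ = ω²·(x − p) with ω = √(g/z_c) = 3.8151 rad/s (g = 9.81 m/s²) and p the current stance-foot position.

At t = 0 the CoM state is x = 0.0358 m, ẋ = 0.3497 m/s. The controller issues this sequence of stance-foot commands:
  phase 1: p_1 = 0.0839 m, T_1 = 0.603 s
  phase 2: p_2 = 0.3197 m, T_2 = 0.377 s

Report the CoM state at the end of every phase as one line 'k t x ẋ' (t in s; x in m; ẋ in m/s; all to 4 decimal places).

phase 1: p=0.0839, T=0.603, ωT=2.300505, cosh=5.039716, sinh=4.939508; start (x,ẋ)=(0.035800, 0.349700) → end (x,ẋ)=(0.294255, 0.855958)
phase 2: p=0.3197, T=0.377, ωT=1.438293, cosh=2.225414, sinh=1.988082; start (x,ẋ)=(0.294255, 0.855958) → end (x,ẋ)=(0.709122, 1.711869)

1 0.6030 0.2943 0.8560
2 0.9800 0.7091 1.7119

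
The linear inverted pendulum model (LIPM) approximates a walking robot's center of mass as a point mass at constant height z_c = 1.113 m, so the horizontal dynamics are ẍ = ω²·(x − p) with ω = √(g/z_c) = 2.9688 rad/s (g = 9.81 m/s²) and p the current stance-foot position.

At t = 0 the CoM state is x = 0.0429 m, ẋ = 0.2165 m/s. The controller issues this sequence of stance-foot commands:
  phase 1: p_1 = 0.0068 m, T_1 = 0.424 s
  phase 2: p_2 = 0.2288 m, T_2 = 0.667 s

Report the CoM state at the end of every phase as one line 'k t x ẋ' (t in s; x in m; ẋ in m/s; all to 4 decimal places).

1 0.4240 0.1935 0.5854
2 1.0910 0.7991 1.7884

phase 1: p=0.0068, T=0.424, ωT=1.258771, cosh=1.902547, sinh=1.618545; start (x,ẋ)=(0.042900, 0.216500) → end (x,ẋ)=(0.193514, 0.585367)
phase 2: p=0.2288, T=0.667, ωT=1.980190, cosh=3.691080, sinh=3.553037; start (x,ẋ)=(0.193514, 0.585367) → end (x,ẋ)=(0.799121, 1.788435)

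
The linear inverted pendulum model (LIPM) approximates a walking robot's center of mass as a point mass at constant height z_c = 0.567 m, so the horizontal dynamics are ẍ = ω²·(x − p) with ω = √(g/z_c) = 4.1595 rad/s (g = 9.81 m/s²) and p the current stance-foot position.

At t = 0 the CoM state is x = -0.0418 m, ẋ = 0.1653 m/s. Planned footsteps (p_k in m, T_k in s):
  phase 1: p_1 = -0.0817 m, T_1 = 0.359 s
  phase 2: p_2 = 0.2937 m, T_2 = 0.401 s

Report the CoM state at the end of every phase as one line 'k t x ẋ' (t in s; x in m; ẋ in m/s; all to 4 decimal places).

phase 1: p=-0.0817, T=0.359, ωT=1.493261, cosh=2.338113, sinh=2.113474; start (x,ẋ)=(-0.041800, 0.165300) → end (x,ẋ)=(0.095581, 0.737251)
phase 2: p=0.2937, T=0.401, ωT=1.667960, cosh=2.744985, sinh=2.556354; start (x,ẋ)=(0.095581, 0.737251) → end (x,ẋ)=(0.202967, -0.082889)

1 0.3590 0.0956 0.7373
2 0.7600 0.2030 -0.0829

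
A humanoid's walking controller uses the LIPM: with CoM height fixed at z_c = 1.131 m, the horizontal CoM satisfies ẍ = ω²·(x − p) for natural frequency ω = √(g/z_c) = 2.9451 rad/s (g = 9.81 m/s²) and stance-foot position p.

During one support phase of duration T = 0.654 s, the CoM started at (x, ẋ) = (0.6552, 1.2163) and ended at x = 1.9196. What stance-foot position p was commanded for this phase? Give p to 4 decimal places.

ωT = 2.9451·0.654 = 1.926095; cosh(ωT) = 3.504189, sinh(ωT) = 3.358473
x(T) = p + (x₀−p)·cosh(ωT) + (ẋ₀/ω)·sinh(ωT) ⇒ p·(1 − cosh) = x(T) − x₀·cosh − (ẋ₀/ω)·sinh
numerator   = 1.9196 − (0.6552)·3.504189 − (1.2163/2.9451)·3.358473 = -1.763364
denominator = 1 − 3.504189 = -2.504189
p = -1.763364 / -2.504189 = 0.7042

p = 0.7042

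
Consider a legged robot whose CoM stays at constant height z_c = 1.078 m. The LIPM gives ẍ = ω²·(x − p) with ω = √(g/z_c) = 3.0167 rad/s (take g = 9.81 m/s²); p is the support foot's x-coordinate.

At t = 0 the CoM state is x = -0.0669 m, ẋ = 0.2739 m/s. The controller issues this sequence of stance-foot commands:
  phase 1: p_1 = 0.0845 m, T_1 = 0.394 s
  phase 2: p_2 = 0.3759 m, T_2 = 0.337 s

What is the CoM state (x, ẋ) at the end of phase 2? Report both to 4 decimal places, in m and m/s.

x = -0.3678, ẋ = -1.8448

phase 1: p=0.0845, T=0.394, ωT=1.188580, cosh=1.793535, sinh=1.488881; start (x,ẋ)=(-0.066900, 0.273900) → end (x,ẋ)=(-0.051859, -0.188765)
phase 2: p=0.3759, T=0.337, ωT=1.016628, cosh=1.562836, sinh=1.201023; start (x,ẋ)=(-0.051859, -0.188765) → end (x,ẋ)=(-0.367769, -1.844833)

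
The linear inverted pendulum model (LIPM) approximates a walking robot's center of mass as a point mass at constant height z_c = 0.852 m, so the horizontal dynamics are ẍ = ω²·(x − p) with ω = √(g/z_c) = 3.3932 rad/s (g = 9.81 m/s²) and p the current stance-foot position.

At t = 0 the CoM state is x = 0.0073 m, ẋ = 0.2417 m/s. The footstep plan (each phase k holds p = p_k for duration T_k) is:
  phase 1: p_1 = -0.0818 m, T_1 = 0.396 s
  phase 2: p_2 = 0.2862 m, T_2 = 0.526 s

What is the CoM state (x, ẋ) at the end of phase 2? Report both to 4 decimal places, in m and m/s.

x = 0.9903, ẋ = 2.5962

phase 1: p=-0.0818, T=0.396, ωT=1.343707, cosh=2.047052, sinh=1.786175; start (x,ẋ)=(0.007300, 0.241700) → end (x,ẋ)=(0.227823, 1.034794)
phase 2: p=0.2862, T=0.526, ωT=1.784823, cosh=3.063177, sinh=2.895350; start (x,ẋ)=(0.227823, 1.034794) → end (x,ẋ)=(0.990350, 2.596232)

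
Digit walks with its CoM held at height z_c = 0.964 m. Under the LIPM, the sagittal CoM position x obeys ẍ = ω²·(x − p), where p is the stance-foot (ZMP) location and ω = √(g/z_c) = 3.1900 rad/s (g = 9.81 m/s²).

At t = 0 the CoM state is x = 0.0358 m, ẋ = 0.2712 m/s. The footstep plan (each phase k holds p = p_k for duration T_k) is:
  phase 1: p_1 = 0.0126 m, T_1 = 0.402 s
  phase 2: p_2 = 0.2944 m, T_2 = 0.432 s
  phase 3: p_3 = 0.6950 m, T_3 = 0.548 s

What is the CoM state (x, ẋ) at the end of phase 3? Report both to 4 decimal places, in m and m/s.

phase 1: p=0.0126, T=0.402, ωT=1.282380, cosh=1.941293, sinh=1.663917; start (x,ẋ)=(0.035800, 0.271200) → end (x,ẋ)=(0.199097, 0.649622)
phase 2: p=0.2944, T=0.432, ωT=1.378080, cosh=2.109670, sinh=1.857608; start (x,ẋ)=(0.199097, 0.649622) → end (x,ẋ)=(0.471631, 0.805744)
phase 3: p=0.6950, T=0.548, ωT=1.748120, cosh=2.958948, sinh=2.784847; start (x,ẋ)=(0.471631, 0.805744) → end (x,ẋ)=(0.737473, 0.399823)

x = 0.7375, ẋ = 0.3998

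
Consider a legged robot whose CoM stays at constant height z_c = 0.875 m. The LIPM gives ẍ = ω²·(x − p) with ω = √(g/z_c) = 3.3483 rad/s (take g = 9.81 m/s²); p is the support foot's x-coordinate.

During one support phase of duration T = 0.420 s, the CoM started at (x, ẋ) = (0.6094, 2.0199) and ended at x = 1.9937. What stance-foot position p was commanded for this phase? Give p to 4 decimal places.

p = 0.4139

ωT = 3.3483·0.420 = 1.406286; cosh(ωT) = 2.162911, sinh(ωT) = 1.917860
x(T) = p + (x₀−p)·cosh(ωT) + (ẋ₀/ω)·sinh(ωT) ⇒ p·(1 − cosh) = x(T) − x₀·cosh − (ẋ₀/ω)·sinh
numerator   = 1.9937 − (0.6094)·2.162911 − (2.0199/3.3483)·1.917860 = -0.481349
denominator = 1 − 2.162911 = -1.162911
p = -0.481349 / -1.162911 = 0.4139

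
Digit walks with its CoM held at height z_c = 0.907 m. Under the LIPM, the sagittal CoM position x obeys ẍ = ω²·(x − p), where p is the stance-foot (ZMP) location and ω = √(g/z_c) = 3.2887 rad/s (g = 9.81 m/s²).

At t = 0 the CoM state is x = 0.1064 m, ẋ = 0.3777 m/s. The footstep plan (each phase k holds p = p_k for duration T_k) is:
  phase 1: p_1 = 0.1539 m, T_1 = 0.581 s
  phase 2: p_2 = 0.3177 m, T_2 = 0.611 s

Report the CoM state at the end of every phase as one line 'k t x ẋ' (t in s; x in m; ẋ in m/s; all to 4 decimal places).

phase 1: p=0.1539, T=0.581, ωT=1.910735, cosh=3.453012, sinh=3.305040; start (x,ẋ)=(0.106400, 0.377700) → end (x,ẋ)=(0.369459, 0.787912)
phase 2: p=0.3177, T=0.611, ωT=2.009396, cosh=3.796439, sinh=3.662369; start (x,ẋ)=(0.369459, 0.787912) → end (x,ẋ)=(1.391634, 3.614661)

1 0.5810 0.3695 0.7879
2 1.1920 1.3916 3.6147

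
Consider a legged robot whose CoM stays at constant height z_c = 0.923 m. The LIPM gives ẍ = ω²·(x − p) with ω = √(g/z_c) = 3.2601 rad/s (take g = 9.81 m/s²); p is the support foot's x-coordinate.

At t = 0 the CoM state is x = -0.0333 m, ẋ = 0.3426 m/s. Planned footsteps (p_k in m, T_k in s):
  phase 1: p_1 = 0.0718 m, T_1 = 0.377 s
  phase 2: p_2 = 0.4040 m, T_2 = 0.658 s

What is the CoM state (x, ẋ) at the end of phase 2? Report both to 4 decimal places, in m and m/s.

phase 1: p=0.0718, T=0.377, ωT=1.229058, cosh=1.855288, sinh=1.562720; start (x,ẋ)=(-0.033300, 0.342600) → end (x,ẋ)=(0.041034, 0.100177)
phase 2: p=0.4040, T=0.658, ωT=2.145146, cosh=4.330169, sinh=4.213118; start (x,ẋ)=(0.041034, 0.100177) → end (x,ẋ)=(-1.038245, -4.551629)

x = -1.0382, ẋ = -4.5516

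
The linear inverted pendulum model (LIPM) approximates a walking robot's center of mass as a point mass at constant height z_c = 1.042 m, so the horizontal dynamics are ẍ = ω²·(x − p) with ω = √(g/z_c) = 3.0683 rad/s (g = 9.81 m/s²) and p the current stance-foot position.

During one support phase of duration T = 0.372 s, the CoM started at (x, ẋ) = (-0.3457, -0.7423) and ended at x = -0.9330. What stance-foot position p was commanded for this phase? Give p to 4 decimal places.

ωT = 3.0683·0.372 = 1.141408; cosh(ωT) = 1.725271, sinh(ωT) = 1.405902
x(T) = p + (x₀−p)·cosh(ωT) + (ẋ₀/ω)·sinh(ωT) ⇒ p·(1 − cosh) = x(T) − x₀·cosh − (ẋ₀/ω)·sinh
numerator   = -0.9330 − (-0.3457)·1.725271 − (-0.7423/3.0683)·1.405902 = 0.003550
denominator = 1 − 1.725271 = -0.725271
p = 0.003550 / -0.725271 = -0.0049

p = -0.0049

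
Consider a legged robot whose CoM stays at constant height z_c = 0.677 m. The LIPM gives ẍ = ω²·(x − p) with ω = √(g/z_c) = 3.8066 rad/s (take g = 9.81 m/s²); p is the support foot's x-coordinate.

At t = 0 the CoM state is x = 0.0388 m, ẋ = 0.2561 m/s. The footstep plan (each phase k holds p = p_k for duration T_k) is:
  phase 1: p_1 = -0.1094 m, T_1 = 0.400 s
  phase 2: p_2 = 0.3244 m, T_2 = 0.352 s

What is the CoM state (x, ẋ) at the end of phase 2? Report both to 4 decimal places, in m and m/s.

phase 1: p=-0.1094, T=0.400, ωT=1.522640, cosh=2.401224, sinh=2.183088; start (x,ẋ)=(0.038800, 0.256100) → end (x,ẋ)=(0.393335, 1.846517)
phase 2: p=0.3244, T=0.352, ωT=1.339923, cosh=2.040308, sinh=1.778442; start (x,ẋ)=(0.393335, 1.846517) → end (x,ẋ)=(1.327740, 4.234139)

x = 1.3277, ẋ = 4.2341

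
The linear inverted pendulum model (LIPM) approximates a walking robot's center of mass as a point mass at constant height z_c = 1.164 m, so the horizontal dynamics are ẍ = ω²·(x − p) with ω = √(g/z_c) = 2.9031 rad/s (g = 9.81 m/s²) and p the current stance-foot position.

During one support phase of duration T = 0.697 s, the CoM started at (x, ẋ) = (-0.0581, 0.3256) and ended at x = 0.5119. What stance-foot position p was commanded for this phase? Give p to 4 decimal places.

ωT = 2.9031·0.697 = 2.023461; cosh(ωT) = 3.848328, sinh(ωT) = 3.716130
x(T) = p + (x₀−p)·cosh(ωT) + (ẋ₀/ω)·sinh(ωT) ⇒ p·(1 − cosh) = x(T) − x₀·cosh − (ẋ₀/ω)·sinh
numerator   = 0.5119 − (-0.0581)·3.848328 − (0.3256/2.9031)·3.716130 = 0.318702
denominator = 1 − 3.848328 = -2.848328
p = 0.318702 / -2.848328 = -0.1119

p = -0.1119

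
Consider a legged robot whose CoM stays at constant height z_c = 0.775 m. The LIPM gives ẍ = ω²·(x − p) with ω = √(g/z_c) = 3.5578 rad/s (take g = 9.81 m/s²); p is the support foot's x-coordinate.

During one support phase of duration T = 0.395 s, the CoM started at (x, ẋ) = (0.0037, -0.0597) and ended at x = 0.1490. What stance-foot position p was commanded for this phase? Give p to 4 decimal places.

ωT = 3.5578·0.395 = 1.405331; cosh(ωT) = 2.161081, sinh(ωT) = 1.915795
x(T) = p + (x₀−p)·cosh(ωT) + (ẋ₀/ω)·sinh(ωT) ⇒ p·(1 − cosh) = x(T) − x₀·cosh − (ẋ₀/ω)·sinh
numerator   = 0.1490 − (0.0037)·2.161081 − (-0.0597/3.5578)·1.915795 = 0.173151
denominator = 1 − 2.161081 = -1.161081
p = 0.173151 / -1.161081 = -0.1491

p = -0.1491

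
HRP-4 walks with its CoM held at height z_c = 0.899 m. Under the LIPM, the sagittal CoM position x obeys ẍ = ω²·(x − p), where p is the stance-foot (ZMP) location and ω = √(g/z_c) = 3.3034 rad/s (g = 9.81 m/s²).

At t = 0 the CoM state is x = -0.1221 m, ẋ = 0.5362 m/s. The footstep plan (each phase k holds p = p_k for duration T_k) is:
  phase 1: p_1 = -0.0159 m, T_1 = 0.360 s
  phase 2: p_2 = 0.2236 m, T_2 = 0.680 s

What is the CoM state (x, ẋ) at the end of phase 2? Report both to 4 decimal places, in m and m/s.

phase 1: p=-0.0159, T=0.360, ωT=1.189224, cosh=1.794494, sinh=1.490037; start (x,ẋ)=(-0.122100, 0.536200) → end (x,ẋ)=(0.035384, 0.439472)
phase 2: p=0.2236, T=0.680, ωT=2.246312, cosh=4.779299, sinh=4.673510; start (x,ẋ)=(0.035384, 0.439472) → end (x,ẋ)=(-0.054195, -0.805403)

x = -0.0542, ẋ = -0.8054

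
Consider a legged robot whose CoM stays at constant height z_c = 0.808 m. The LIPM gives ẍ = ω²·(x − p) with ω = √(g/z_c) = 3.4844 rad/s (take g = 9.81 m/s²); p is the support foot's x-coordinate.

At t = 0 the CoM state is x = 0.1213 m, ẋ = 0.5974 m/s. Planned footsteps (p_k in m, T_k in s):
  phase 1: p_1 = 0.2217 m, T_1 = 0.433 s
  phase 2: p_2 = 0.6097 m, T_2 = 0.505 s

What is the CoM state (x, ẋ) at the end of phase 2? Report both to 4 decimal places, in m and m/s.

x = 0.3771, ẋ = -0.5416

phase 1: p=0.2217, T=0.433, ωT=1.508745, cosh=2.371121, sinh=2.149933; start (x,ẋ)=(0.121300, 0.597400) → end (x,ẋ)=(0.352245, 0.664388)
phase 2: p=0.6097, T=0.505, ωT=1.759622, cosh=2.991175, sinh=2.819065; start (x,ẋ)=(0.352245, 0.664388) → end (x,ẋ)=(0.377133, -0.541612)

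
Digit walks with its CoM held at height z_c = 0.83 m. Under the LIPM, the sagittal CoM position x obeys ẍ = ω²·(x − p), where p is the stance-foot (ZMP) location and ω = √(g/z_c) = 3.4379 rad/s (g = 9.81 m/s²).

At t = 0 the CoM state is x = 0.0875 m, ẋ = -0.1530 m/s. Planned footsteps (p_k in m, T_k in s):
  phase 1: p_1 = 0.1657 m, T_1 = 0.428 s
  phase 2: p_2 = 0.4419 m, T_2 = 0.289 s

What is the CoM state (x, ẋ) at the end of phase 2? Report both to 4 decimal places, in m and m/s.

x = -0.7053, ẋ = -3.5827

phase 1: p=0.1657, T=0.428, ωT=1.471421, cosh=2.292510, sinh=2.062911; start (x,ẋ)=(0.087500, -0.153000) → end (x,ẋ)=(-0.105382, -0.905355)
phase 2: p=0.4419, T=0.289, ωT=0.993553, cosh=1.535536, sinh=1.165277; start (x,ẋ)=(-0.105382, -0.905355) → end (x,ẋ)=(-0.705341, -3.582675)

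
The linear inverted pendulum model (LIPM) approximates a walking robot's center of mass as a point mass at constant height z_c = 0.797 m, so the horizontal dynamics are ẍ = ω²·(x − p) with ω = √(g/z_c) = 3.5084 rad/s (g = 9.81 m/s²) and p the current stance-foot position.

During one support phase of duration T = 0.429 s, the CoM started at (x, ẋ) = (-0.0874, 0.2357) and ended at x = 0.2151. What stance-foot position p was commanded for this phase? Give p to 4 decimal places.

p = -0.2038

ωT = 3.5084·0.429 = 1.505104; cosh(ωT) = 2.363307, sinh(ωT) = 2.141313
x(T) = p + (x₀−p)·cosh(ωT) + (ẋ₀/ω)·sinh(ωT) ⇒ p·(1 − cosh) = x(T) − x₀·cosh − (ẋ₀/ω)·sinh
numerator   = 0.2151 − (-0.0874)·2.363307 − (0.2357/3.5084)·2.141313 = 0.277796
denominator = 1 − 2.363307 = -1.363307
p = 0.277796 / -1.363307 = -0.2038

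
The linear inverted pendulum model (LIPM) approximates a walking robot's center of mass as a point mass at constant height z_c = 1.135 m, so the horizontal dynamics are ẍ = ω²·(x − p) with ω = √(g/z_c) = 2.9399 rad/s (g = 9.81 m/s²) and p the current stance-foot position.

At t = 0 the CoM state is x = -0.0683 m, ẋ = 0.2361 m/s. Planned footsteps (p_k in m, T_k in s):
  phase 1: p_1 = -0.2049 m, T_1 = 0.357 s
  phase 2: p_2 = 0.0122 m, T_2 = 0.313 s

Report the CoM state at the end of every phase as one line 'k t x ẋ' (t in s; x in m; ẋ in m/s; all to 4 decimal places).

phase 1: p=-0.2049, T=0.357, ωT=1.049544, cosh=1.603223, sinh=1.253126; start (x,ẋ)=(-0.068300, 0.236100) → end (x,ẋ)=(0.114737, 0.881764)
phase 2: p=0.0122, T=0.313, ωT=0.920189, cosh=1.454104, sinh=1.055660; start (x,ẋ)=(0.114737, 0.881764) → end (x,ẋ)=(0.477924, 1.600405)

1 0.3570 0.1147 0.8818
2 0.6700 0.4779 1.6004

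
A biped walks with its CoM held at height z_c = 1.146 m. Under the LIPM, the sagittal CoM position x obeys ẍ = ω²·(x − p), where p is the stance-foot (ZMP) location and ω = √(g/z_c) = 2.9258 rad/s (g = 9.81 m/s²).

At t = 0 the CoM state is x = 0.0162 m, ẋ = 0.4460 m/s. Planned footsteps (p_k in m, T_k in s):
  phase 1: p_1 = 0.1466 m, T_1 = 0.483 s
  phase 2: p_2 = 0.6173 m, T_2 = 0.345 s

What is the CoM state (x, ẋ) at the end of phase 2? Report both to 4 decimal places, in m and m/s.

phase 1: p=0.1466, T=0.483, ωT=1.413161, cosh=2.176149, sinh=1.932776; start (x,ẋ)=(0.016200, 0.446000) → end (x,ẋ)=(0.157457, 0.233161)
phase 2: p=0.6173, T=0.345, ωT=1.009401, cosh=1.554197, sinh=1.189760; start (x,ẋ)=(0.157457, 0.233161) → end (x,ẋ)=(-0.002573, -1.238336)

x = -0.0026, ẋ = -1.2383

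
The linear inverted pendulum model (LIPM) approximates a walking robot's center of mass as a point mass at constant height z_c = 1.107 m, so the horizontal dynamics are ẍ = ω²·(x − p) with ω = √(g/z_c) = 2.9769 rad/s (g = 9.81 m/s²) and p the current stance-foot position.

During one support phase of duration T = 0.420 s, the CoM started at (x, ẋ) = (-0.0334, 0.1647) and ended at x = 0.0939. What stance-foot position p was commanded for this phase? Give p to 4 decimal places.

ωT = 2.9769·0.420 = 1.250298; cosh(ωT) = 1.888901, sinh(ωT) = 1.602482
x(T) = p + (x₀−p)·cosh(ωT) + (ẋ₀/ω)·sinh(ωT) ⇒ p·(1 − cosh) = x(T) − x₀·cosh − (ẋ₀/ω)·sinh
numerator   = 0.0939 − (-0.0334)·1.888901 − (0.1647/2.9769)·1.602482 = 0.068330
denominator = 1 − 1.888901 = -0.888901
p = 0.068330 / -0.888901 = -0.0769

p = -0.0769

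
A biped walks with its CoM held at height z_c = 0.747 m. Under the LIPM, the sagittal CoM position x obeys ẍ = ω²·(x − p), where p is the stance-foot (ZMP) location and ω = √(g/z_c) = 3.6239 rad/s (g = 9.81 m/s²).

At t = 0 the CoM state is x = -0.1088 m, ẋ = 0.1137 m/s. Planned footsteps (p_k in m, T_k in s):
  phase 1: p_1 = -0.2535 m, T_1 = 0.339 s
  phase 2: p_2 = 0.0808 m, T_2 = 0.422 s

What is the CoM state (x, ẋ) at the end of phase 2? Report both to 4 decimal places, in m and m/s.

phase 1: p=-0.2535, T=0.339, ωT=1.228502, cosh=1.854420, sinh=1.561689; start (x,ẋ)=(-0.108800, 0.113700) → end (x,ẋ)=(0.063833, 1.029763)
phase 2: p=0.0808, T=0.422, ωT=1.529286, cosh=2.415785, sinh=2.199095; start (x,ẋ)=(0.063833, 1.029763) → end (x,ẋ)=(0.664703, 2.352469)

x = 0.6647, ẋ = 2.3525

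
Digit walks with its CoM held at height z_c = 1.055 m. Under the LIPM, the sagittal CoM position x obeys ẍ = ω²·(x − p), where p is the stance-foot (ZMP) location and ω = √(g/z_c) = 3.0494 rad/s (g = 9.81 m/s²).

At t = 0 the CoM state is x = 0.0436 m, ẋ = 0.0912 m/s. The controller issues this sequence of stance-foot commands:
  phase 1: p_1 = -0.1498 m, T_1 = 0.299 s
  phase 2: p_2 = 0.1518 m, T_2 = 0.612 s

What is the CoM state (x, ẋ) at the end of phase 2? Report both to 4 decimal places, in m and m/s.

phase 1: p=-0.1498, T=0.299, ωT=0.911771, cosh=1.445269, sinh=1.043457; start (x,ẋ)=(0.043600, 0.091200) → end (x,ẋ)=(0.160922, 0.747191)
phase 2: p=0.1518, T=0.612, ωT=1.866233, cosh=3.309303, sinh=3.154597; start (x,ẋ)=(0.160922, 0.747191) → end (x,ẋ)=(0.954955, 2.560433)

x = 0.9550, ẋ = 2.5604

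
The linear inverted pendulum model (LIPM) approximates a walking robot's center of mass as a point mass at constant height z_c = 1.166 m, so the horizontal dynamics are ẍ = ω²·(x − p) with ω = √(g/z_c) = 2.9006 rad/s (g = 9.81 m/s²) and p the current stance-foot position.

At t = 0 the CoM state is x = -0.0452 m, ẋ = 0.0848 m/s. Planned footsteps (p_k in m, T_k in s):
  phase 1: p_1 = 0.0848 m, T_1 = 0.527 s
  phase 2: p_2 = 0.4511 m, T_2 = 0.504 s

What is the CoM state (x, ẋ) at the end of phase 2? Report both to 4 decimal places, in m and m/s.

x = -1.3879, ẋ = -5.0647

phase 1: p=0.0848, T=0.527, ωT=1.528616, cosh=2.414313, sinh=2.197478; start (x,ẋ)=(-0.045200, 0.084800) → end (x,ẋ)=(-0.164817, -0.623887)
phase 2: p=0.4511, T=0.504, ωT=1.461902, cosh=2.272977, sinh=2.041182; start (x,ẋ)=(-0.164817, -0.623887) → end (x,ẋ)=(-1.387900, -5.064709)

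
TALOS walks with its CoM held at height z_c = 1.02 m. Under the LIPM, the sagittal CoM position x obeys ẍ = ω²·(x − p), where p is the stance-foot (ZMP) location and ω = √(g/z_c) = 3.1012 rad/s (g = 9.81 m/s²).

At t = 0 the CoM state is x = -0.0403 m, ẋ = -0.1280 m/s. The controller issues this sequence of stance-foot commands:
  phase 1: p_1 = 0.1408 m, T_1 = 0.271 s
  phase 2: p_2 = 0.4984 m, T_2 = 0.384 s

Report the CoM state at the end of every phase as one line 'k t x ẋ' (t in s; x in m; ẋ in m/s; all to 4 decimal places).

1 0.2710 -0.1470 -0.7055
2 0.6550 -1.0010 -4.2561

phase 1: p=0.1408, T=0.271, ωT=0.840425, cosh=1.374440, sinh=0.942913; start (x,ẋ)=(-0.040300, -0.128000) → end (x,ẋ)=(-0.147029, -0.705494)
phase 2: p=0.4984, T=0.384, ωT=1.190861, cosh=1.796936, sinh=1.492976; start (x,ẋ)=(-0.147029, -0.705494) → end (x,ẋ)=(-1.001033, -4.256075)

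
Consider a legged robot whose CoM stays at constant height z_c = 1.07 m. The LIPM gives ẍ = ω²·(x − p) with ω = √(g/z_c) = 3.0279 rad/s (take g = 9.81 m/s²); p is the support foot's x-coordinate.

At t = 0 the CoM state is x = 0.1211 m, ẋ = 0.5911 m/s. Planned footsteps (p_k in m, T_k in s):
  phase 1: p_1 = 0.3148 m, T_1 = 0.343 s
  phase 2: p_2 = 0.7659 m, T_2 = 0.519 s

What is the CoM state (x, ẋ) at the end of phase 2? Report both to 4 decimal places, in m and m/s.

x = -0.3707, ẋ = -3.0711

phase 1: p=0.3148, T=0.343, ωT=1.038570, cosh=1.589567, sinh=1.235606; start (x,ẋ)=(0.121100, 0.591100) → end (x,ẋ)=(0.248113, 0.214905)
phase 2: p=0.7659, T=0.519, ωT=1.571480, cosh=2.510753, sinh=2.303015; start (x,ẋ)=(0.248113, 0.214905) → end (x,ẋ)=(-0.370678, -3.071110)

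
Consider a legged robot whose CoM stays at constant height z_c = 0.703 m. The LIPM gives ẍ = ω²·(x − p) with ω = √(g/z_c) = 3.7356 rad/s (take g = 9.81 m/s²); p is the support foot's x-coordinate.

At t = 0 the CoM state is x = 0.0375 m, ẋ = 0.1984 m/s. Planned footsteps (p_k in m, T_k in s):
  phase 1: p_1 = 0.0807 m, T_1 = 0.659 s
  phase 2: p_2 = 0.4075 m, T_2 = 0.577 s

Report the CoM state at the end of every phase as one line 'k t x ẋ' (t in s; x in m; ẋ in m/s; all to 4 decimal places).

phase 1: p=0.0807, T=0.659, ωT=2.461760, cosh=5.905360, sinh=5.820075; start (x,ẋ)=(0.037500, 0.198400) → end (x,ẋ)=(0.134696, 0.232392)
phase 2: p=0.4075, T=0.577, ωT=2.155441, cosh=4.373775, sinh=4.257923; start (x,ẋ)=(0.134696, 0.232392) → end (x,ẋ)=(-0.520797, -3.322760)

1 0.6590 0.1347 0.2324
2 1.2360 -0.5208 -3.3228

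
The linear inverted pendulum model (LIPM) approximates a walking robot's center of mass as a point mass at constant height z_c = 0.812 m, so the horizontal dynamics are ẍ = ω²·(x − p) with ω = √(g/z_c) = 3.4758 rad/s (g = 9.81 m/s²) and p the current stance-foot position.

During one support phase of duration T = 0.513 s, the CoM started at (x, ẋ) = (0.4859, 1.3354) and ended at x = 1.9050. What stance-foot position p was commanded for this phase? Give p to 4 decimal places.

p = 0.3359

ωT = 3.4758·0.513 = 1.783085; cosh(ωT) = 3.058150, sinh(ωT) = 2.890031
x(T) = p + (x₀−p)·cosh(ωT) + (ẋ₀/ω)·sinh(ωT) ⇒ p·(1 − cosh) = x(T) − x₀·cosh − (ẋ₀/ω)·sinh
numerator   = 1.9050 − (0.4859)·3.058150 − (1.3354/3.4758)·2.890031 = -0.691303
denominator = 1 − 3.058150 = -2.058150
p = -0.691303 / -2.058150 = 0.3359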